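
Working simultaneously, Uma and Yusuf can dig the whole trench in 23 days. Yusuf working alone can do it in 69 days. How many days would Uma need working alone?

Combined rate is 1/23 per day.
Known contribution: 1/69 per day.
So Uma's rate is 1/23 − 1/69 = 2/69, meaning 69/2 days alone.

69/2 days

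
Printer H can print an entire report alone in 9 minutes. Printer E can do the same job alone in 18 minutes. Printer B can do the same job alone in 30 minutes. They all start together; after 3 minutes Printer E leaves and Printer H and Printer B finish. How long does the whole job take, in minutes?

75/13 minutes

In the first 3 minutes the combined rate is 1/5, so 3/5 of the job is done, leaving 2/5.
After Printer E leaves the rate is 13/90 per minute; the remaining 2/5 takes 36/13 minutes.
Total = 3 + 36/13 = 75/13 minutes.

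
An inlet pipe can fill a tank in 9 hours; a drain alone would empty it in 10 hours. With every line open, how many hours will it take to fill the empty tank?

90 hours

Net rate = 1/9 − 1/10 = (10 − 9)/90 = 1/90 per hour.
Filling time = 1 ÷ (1/90) = 90 hours.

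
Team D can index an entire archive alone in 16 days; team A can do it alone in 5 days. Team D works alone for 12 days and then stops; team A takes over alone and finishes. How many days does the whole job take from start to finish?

53/4 days

In 12 days team D does 12/16 = 3/4 of the job, leaving 1/4.
Team A works at 1/5 per day, so finishing takes 1/4 ÷ 1/5 = 5/4 days.
Total time = 12 + 5/4 = 53/4 days.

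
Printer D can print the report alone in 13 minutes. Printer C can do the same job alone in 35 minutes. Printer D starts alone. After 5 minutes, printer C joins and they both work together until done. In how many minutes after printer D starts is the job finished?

In the first 5 minutes printer D alone does 5/13 of the job, leaving 8/13.
Once everyone is working, combined rate: 1/13 + 1/35 = (35 + 13)/455 = 48/455 per minute.
Remaining 8/13 at 48/455 per minute takes 35/6 minutes.
Total from the start = 5 + 35/6 = 65/6 minutes.

65/6 minutes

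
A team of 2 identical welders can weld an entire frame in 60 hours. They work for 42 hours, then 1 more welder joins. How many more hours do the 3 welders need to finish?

12 hours

One welder does 1/120 of the job per hour.
After 42 hours with 2 welders, 7/10 is done (3/10 left).
With 3 welders the rate is 3/120 = 1/40, so the rest takes 3/10 ÷ 1/40 = 12 hours.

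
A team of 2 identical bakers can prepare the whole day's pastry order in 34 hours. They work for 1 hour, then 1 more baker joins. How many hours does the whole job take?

One baker does 1/68 of the job per hour.
After 1 hour with 2 bakers, 1/34 is done (33/34 left).
With 3 bakers the rate is 3/68, so the rest takes 33/34 ÷ 3/68 = 22 hours.
Total = 1 + 22 = 23 hours.

23 hours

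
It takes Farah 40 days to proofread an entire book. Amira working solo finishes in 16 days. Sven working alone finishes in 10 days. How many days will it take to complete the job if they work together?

Combined rate: 1/40 + 1/16 + 1/10 = (2 + 5 + 8)/80 = 15/80 = 3/16 per day.
Time = 1 ÷ (3/16) = 16/3 days.

16/3 days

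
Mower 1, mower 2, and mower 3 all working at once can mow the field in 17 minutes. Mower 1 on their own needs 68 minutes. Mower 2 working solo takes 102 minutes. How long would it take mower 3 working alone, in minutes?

Combined rate is 1/17 per minute.
Known contribution: 1/68 + 1/102 = (3 + 2)/204 = 5/204 per minute.
So mower 3's rate is 1/17 − 5/204 = 7/204, meaning 204/7 minutes alone.

204/7 minutes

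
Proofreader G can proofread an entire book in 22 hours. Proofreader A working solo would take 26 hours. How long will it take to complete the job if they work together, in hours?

With two workers the combined time is the product over the sum: 22·26/(22+26) = 572/48 = 143/12 hours.

143/12 hours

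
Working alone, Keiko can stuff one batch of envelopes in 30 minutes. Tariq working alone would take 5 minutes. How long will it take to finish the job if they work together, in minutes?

Combined rate: 1/30 + 1/5 = (1 + 6)/30 = 7/30 per minute.
Time = 1 ÷ (7/30) = 30/7 minutes.

30/7 minutes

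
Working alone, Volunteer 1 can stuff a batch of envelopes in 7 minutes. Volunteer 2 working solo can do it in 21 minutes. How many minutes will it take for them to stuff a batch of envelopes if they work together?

With two workers the combined time is the product over the sum: 7·21/(7+21) = 147/28 = 21/4 minutes.

21/4 minutes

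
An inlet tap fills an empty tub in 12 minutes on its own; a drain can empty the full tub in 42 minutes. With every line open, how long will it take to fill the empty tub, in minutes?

84/5 minutes

Net rate = 1/12 − 1/42 = (7 − 2)/84 = 5/84 per minute.
Filling time = 1 ÷ (5/84) = 84/5 minutes.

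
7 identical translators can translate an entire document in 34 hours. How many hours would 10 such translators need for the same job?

119/5 hours

Total work is 7·34 = 238 translator-hours.
With 10 translators: 238/10 = 119/5 hours.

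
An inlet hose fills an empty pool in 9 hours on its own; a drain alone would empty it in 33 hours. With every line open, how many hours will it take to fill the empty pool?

99/8 hours

Net rate = 1/9 − 1/33 = (11 − 3)/99 = 8/99 per hour.
Filling time = 1 ÷ (8/99) = 99/8 hours.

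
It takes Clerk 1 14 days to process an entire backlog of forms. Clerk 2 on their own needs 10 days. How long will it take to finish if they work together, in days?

35/6 days

With two workers the combined time is the product over the sum: 14·10/(14+10) = 140/24 = 35/6 days.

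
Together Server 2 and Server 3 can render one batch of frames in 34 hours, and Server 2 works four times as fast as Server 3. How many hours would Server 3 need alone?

Let Server 3's rate be r; then Server 2's rate is 4r, so together (4 + 1)r = 5r = 1/34.
Thus r = 1/170 per hour.
Server 3 alone: 170 hours; Server 2 alone: 85/2 hours.

170 hours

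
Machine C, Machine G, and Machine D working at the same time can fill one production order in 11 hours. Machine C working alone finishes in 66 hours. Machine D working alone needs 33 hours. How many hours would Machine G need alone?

Combined rate is 1/11 per hour.
Known contribution: 1/66 + 1/33 = (1 + 2)/66 = 3/66 = 1/22 per hour.
So Machine G's rate is 1/11 − 1/22 = 1/22, meaning 22 hours alone.

22 hours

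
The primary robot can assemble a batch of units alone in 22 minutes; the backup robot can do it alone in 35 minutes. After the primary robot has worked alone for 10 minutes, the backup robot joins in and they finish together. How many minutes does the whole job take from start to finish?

In 10 minutes the primary robot does 10/22 = 5/11 of the job, leaving 6/11.
The primary robot and the backup robot together work at 57/770 per minute, so finishing takes 6/11 ÷ 57/770 = 140/19 minutes.
Total time = 10 + 140/19 = 330/19 minutes.

330/19 minutes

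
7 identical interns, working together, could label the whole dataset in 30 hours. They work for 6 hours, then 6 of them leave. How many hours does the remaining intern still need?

168 hours

One intern does 1/210 of the job per hour.
After 6 hours with 7 interns, 1/5 is done (4/5 left).
With 1 intern the rate is 1/210, so the rest takes 4/5 ÷ 1/210 = 168 hours.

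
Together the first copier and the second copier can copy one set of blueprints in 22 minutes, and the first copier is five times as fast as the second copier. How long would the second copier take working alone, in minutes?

Let the second copier's rate be r; then the first copier's rate is 5r, so together (5 + 1)r = 6r = 1/22.
Thus r = 1/132 per minute.
The second copier alone: 132 minutes; the first copier alone: 132/5 minutes.

132 minutes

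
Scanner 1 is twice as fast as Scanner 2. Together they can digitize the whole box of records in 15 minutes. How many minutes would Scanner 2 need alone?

45 minutes

Let Scanner 2's rate be r; then Scanner 1's rate is 2r, so together (2 + 1)r = 3r = 1/15.
Thus r = 1/45 per minute.
Scanner 2 alone: 45 minutes; Scanner 1 alone: 45/2 minutes.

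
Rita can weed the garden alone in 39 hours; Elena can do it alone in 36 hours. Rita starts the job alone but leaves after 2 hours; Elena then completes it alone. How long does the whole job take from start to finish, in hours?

470/13 hours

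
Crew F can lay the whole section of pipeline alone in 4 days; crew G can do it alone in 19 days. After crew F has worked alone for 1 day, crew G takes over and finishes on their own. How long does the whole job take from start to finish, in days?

In 1 day crew F does 1/4 of the job, leaving 3/4.
Crew G works at 1/19 per day, so finishing takes 3/4 ÷ 1/19 = 57/4 days.
Total time = 1 + 57/4 = 61/4 days.

61/4 days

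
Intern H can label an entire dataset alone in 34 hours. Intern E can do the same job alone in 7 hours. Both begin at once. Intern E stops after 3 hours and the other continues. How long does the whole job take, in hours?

136/7 hours

In the first 3 hours the combined rate is 41/238, so 123/238 of the job is done, leaving 115/238.
After Intern E leaves the rate is 1/34 per hour; the remaining 115/238 takes 115/7 hours.
Total = 3 + 115/7 = 136/7 hours.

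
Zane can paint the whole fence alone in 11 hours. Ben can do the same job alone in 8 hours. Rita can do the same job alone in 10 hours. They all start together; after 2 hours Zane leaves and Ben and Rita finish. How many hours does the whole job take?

40/11 hours

In the first 2 hours the combined rate is 139/440, so 139/220 of the job is done, leaving 81/220.
After Zane leaves the rate is 9/40 per hour; the remaining 81/220 takes 18/11 hours.
Total = 2 + 18/11 = 40/11 hours.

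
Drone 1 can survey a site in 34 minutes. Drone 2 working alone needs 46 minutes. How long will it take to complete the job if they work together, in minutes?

With two workers the combined time is the product over the sum: 34·46/(34+46) = 1564/80 = 391/20 minutes.

391/20 minutes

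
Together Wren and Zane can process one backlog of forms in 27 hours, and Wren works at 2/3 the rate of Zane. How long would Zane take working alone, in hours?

45 hours

Let Zane's rate be r; then Wren's rate is (2/3)r, so together (2/3 + 1)r = (5/3)r = 1/27.
Thus r = 1/45 per hour.
Zane alone: 45 hours; Wren alone: 135/2 hours.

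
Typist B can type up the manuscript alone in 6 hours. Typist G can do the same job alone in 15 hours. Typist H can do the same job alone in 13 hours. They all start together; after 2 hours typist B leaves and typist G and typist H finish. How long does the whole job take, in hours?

In the first 2 hours the combined rate is 121/390, so 121/195 of the job is done, leaving 74/195.
After typist B leaves the rate is 28/195 per hour; the remaining 74/195 takes 37/14 hours.
Total = 2 + 37/14 = 65/14 hours.

65/14 hours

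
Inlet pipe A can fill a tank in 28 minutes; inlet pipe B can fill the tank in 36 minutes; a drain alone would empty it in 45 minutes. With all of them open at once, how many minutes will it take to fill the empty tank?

315/13 minutes

Net rate = 1/28 + 1/36 − 1/45 = (45 + 35 − 28)/1260 = 52/1260 = 13/315 per minute.
Filling time = 1 ÷ (13/315) = 315/13 minutes.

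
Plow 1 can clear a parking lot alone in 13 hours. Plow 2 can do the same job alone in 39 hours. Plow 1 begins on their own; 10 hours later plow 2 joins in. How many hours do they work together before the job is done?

9/4 hours

In the first 10 hours plow 1 alone does 10/13 of the job, leaving 3/13.
Once everyone is working, combined rate: 1/13 + 1/39 = (3 + 1)/39 = 4/39 per hour.
Remaining 3/13 at 4/39 per hour takes 9/4 hours.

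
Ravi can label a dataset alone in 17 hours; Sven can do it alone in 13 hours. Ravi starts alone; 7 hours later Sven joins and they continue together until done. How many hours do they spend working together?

13/3 hours

In 7 hours Ravi does 7/17 of the job, leaving 10/17.
Ravi and Sven together work at 30/221 per hour, so finishing takes 10/17 ÷ 30/221 = 13/3 hours.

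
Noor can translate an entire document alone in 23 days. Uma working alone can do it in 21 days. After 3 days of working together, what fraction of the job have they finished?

Combined rate: 1/23 + 1/21 = (21 + 23)/483 = 44/483 per day.
In 3 days they complete 3·44/483 = 44/161 of the job.

44/161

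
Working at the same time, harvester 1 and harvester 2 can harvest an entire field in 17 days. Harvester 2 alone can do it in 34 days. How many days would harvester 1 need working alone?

34 days

Combined rate is 1/17 per day.
Known contribution: 1/34 per day.
So harvester 1's rate is 1/17 − 1/34 = 1/34, meaning 34 days alone.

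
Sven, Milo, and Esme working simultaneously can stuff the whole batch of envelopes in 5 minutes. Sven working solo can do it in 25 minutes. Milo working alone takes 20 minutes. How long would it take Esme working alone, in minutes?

100/11 minutes

Combined rate is 1/5 per minute.
Known contribution: 1/25 + 1/20 = (4 + 5)/100 = 9/100 per minute.
So Esme's rate is 1/5 − 9/100 = 11/100, meaning 100/11 minutes alone.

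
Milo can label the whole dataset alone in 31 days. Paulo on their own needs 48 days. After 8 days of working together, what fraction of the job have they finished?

79/186

Combined rate: 1/31 + 1/48 = (48 + 31)/1488 = 79/1488 per day.
In 8 days they complete 8·79/1488 = 79/186 of the job.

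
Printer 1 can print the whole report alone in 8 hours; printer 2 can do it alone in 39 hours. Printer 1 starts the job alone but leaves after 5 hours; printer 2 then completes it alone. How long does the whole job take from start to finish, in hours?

In 5 hours printer 1 does 5/8 of the job, leaving 3/8.
Printer 2 works at 1/39 per hour, so finishing takes 3/8 ÷ 1/39 = 117/8 hours.
Total time = 5 + 117/8 = 157/8 hours.

157/8 hours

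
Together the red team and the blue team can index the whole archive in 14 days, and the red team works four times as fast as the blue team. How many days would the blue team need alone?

70 days

Let the blue team's rate be r; then the red team's rate is 4r, so together (4 + 1)r = 5r = 1/14.
Thus r = 1/70 per day.
The blue team alone: 70 days; the red team alone: 35/2 days.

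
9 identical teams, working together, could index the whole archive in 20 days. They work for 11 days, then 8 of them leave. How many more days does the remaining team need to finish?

81 days

One team does 1/180 of the job per day.
After 11 days with 9 teams, 11/20 is done (9/20 left).
With 1 team the rate is 1/180, so the rest takes 9/20 ÷ 1/180 = 81 days.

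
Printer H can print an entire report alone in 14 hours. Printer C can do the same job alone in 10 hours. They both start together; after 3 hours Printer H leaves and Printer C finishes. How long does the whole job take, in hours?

55/7 hours

In the first 3 hours the combined rate is 6/35, so 18/35 of the job is done, leaving 17/35.
After Printer H leaves the rate is 1/10 per hour; the remaining 17/35 takes 34/7 hours.
Total = 3 + 34/7 = 55/7 hours.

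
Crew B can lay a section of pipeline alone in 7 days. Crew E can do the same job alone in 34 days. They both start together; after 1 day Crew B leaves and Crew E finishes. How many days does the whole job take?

204/7 days

In the first 1 day the combined rate is 41/238, so 41/238 of the job is done, leaving 197/238.
After Crew B leaves the rate is 1/34 per day; the remaining 197/238 takes 197/7 days.
Total = 1 + 197/7 = 204/7 days.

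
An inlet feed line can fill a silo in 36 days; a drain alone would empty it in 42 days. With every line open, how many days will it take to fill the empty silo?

252 days

Net rate = 1/36 − 1/42 = (7 − 6)/252 = 1/252 per day.
Filling time = 1 ÷ (1/252) = 252 days.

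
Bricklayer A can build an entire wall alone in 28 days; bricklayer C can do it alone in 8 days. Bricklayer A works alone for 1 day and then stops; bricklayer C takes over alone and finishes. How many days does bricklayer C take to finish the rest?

In 1 day bricklayer A does 1/28 of the job, leaving 27/28.
Bricklayer C works at 1/8 per day, so finishing takes 27/28 ÷ 1/8 = 54/7 days.

54/7 days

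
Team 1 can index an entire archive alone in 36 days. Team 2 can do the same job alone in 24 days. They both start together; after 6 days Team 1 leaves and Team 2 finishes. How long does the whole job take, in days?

20 days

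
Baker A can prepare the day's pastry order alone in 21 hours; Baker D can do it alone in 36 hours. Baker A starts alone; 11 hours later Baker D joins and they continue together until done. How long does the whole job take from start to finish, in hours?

In 11 hours Baker A does 11/21 of the job, leaving 10/21.
Baker A and Baker D together work at 19/252 per hour, so finishing takes 10/21 ÷ 19/252 = 120/19 hours.
Total time = 11 + 120/19 = 329/19 hours.

329/19 hours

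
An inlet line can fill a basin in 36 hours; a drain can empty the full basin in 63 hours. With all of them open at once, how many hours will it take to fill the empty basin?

84 hours

Net rate = 1/36 − 1/63 = (7 − 4)/252 = 3/252 = 1/84 per hour.
Filling time = 1 ÷ (1/84) = 84 hours.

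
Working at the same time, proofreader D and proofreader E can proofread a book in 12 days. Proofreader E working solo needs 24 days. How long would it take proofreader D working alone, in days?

24 days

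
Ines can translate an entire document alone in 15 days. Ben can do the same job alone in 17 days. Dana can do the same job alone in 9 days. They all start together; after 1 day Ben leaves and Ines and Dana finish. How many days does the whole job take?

In the first 1 day the combined rate is 181/765, so 181/765 of the job is done, leaving 584/765.
After Ben leaves the rate is 8/45 per day; the remaining 584/765 takes 73/17 days.
Total = 1 + 73/17 = 90/17 days.

90/17 days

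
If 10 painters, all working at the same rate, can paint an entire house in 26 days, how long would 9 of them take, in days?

260/9 days

Total work is 10·26 = 260 painter-days.
With 9 painters: 260/9 days.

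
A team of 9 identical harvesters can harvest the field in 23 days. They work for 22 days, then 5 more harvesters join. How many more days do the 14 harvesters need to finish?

One harvester does 1/207 of the job per day.
After 22 days with 9 harvesters, 22/23 is done (1/23 left).
With 14 harvesters the rate is 14/207, so the rest takes 1/23 ÷ 14/207 = 9/14 days.

9/14 days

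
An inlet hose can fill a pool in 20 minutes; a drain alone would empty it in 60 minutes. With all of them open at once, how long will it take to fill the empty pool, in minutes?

30 minutes

Net rate = 1/20 − 1/60 = (3 − 1)/60 = 2/60 = 1/30 per minute.
Filling time = 1 ÷ (1/30) = 30 minutes.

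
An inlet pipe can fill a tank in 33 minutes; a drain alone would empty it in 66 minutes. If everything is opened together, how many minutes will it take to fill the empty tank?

66 minutes

Net rate = 1/33 − 1/66 = (2 − 1)/66 = 1/66 per minute.
Filling time = 1 ÷ (1/66) = 66 minutes.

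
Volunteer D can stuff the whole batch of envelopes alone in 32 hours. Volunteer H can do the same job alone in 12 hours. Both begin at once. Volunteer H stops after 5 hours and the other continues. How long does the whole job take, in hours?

In the first 5 hours the combined rate is 11/96, so 55/96 of the job is done, leaving 41/96.
After volunteer H leaves the rate is 1/32 per hour; the remaining 41/96 takes 41/3 hours.
Total = 5 + 41/3 = 56/3 hours.

56/3 hours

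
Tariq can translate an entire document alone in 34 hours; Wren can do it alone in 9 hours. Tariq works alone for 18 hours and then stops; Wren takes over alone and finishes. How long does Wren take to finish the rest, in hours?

72/17 hours

In 18 hours Tariq does 18/34 = 9/17 of the job, leaving 8/17.
Wren works at 1/9 per hour, so finishing takes 8/17 ÷ 1/9 = 72/17 hours.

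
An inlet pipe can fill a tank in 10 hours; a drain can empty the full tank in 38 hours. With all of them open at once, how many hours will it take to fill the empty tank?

Net rate = 1/10 − 1/38 = (19 − 5)/190 = 14/190 = 7/95 per hour.
Filling time = 1 ÷ (7/95) = 95/7 hours.

95/7 hours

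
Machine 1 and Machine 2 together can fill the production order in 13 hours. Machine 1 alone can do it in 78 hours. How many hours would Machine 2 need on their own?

78/5 hours

Combined rate is 1/13 per hour.
Known contribution: 1/78 per hour.
So Machine 2's rate is 1/13 − 1/78 = 5/78, meaning 78/5 hours alone.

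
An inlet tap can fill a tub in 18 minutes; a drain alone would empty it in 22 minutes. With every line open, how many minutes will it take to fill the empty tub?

99 minutes

Net rate = 1/18 − 1/22 = (11 − 9)/198 = 2/198 = 1/99 per minute.
Filling time = 1 ÷ (1/99) = 99 minutes.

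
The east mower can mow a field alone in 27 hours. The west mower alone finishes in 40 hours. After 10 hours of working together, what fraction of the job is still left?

Combined rate: 1/27 + 1/40 = (40 + 27)/1080 = 67/1080 per hour.
In 10 hours they complete 10·67/1080 = 67/108 of the job.
So 41/108 remains.

41/108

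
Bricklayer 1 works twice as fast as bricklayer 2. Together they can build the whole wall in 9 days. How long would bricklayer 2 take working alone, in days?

Let bricklayer 2's rate be r; then bricklayer 1's rate is 2r, so together (2 + 1)r = 3r = 1/9.
Thus r = 1/27 per day.
Bricklayer 2 alone: 27 days; bricklayer 1 alone: 27/2 days.

27 days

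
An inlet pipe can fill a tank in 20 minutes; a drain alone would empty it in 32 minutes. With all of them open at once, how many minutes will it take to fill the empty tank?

Net rate = 1/20 − 1/32 = (8 − 5)/160 = 3/160 per minute.
Filling time = 1 ÷ (3/160) = 160/3 minutes.

160/3 minutes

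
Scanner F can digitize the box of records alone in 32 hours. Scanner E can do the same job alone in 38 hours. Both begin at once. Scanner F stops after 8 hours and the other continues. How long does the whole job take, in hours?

In the first 8 hours the combined rate is 35/608, so 35/76 of the job is done, leaving 41/76.
After Scanner F leaves the rate is 1/38 per hour; the remaining 41/76 takes 41/2 hours.
Total = 8 + 41/2 = 57/2 hours.

57/2 hours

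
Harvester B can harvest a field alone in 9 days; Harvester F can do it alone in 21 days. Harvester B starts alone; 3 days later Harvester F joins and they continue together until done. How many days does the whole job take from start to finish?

36/5 days

In 3 days Harvester B does 3/9 = 1/3 of the job, leaving 2/3.
Harvester B and Harvester F together work at 10/63 per day, so finishing takes 2/3 ÷ 10/63 = 21/5 days.
Total time = 3 + 21/5 = 36/5 days.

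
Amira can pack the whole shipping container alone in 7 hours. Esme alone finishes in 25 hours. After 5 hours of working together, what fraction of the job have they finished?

32/35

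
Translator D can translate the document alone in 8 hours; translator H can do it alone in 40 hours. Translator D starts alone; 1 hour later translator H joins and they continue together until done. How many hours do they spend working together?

In 1 hour translator D does 1/8 of the job, leaving 7/8.
Translator D and translator H together work at 3/20 per hour, so finishing takes 7/8 ÷ 3/20 = 35/6 hours.

35/6 hours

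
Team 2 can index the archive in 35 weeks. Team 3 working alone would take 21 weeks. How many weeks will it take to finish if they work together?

Combined rate: 1/35 + 1/21 = (3 + 5)/105 = 8/105 per week.
Time = 1 ÷ (8/105) = 105/8 weeks.

105/8 weeks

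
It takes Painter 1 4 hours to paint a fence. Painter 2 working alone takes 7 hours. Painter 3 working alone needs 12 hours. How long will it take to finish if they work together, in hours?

Combined rate: 1/4 + 1/7 + 1/12 = (21 + 12 + 7)/84 = 40/84 = 10/21 per hour.
Time = 1 ÷ (10/21) = 21/10 hours.

21/10 hours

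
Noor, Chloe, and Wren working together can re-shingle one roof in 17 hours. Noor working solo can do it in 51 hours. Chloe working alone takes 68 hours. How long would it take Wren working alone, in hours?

Combined rate is 1/17 per hour.
Known contribution: 1/51 + 1/68 = (4 + 3)/204 = 7/204 per hour.
So Wren's rate is 1/17 − 7/204 = 5/204, meaning 204/5 hours alone.

204/5 hours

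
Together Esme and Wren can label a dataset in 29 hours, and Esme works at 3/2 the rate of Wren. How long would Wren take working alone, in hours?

Let Wren's rate be r; then Esme's rate is (3/2)r, so together (3/2 + 1)r = (5/2)r = 1/29.
Thus r = 2/145 per hour.
Wren alone: 145/2 hours; Esme alone: 145/3 hours.

145/2 hours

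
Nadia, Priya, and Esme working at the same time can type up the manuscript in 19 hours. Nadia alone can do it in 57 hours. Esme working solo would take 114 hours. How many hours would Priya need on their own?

38 hours

Combined rate is 1/19 per hour.
Known contribution: 1/57 + 1/114 = (2 + 1)/114 = 3/114 = 1/38 per hour.
So Priya's rate is 1/19 − 1/38 = 1/38, meaning 38 hours alone.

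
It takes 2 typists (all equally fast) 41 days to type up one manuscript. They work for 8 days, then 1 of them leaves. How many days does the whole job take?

One typist does 1/82 of the job per day.
After 8 days with 2 typists, 8/41 is done (33/41 left).
With 1 typist the rate is 1/82, so the rest takes 33/41 ÷ 1/82 = 66 days.
Total = 8 + 66 = 74 days.

74 days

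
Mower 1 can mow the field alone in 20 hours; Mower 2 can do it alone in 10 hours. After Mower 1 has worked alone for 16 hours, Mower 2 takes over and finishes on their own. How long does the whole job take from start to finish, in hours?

In 16 hours Mower 1 does 16/20 = 4/5 of the job, leaving 1/5.
Mower 2 works at 1/10 per hour, so finishing takes 1/5 ÷ 1/10 = 2 hours.
Total time = 16 + 2 = 18 hours.

18 hours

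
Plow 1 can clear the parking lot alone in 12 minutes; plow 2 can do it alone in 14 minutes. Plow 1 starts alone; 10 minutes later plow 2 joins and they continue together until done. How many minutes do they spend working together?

14/13 minutes

In 10 minutes plow 1 does 10/12 = 5/6 of the job, leaving 1/6.
Plow 1 and plow 2 together work at 13/84 per minute, so finishing takes 1/6 ÷ 13/84 = 14/13 minutes.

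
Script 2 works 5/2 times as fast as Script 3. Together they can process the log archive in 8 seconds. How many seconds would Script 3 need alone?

28 seconds

Let Script 3's rate be r; then Script 2's rate is (5/2)r, so together (5/2 + 1)r = (7/2)r = 1/8.
Thus r = 1/28 per second.
Script 3 alone: 28 seconds; Script 2 alone: 56/5 seconds.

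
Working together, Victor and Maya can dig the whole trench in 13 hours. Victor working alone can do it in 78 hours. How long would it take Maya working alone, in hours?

Combined rate is 1/13 per hour.
Known contribution: 1/78 per hour.
So Maya's rate is 1/13 − 1/78 = 5/78, meaning 78/5 hours alone.

78/5 hours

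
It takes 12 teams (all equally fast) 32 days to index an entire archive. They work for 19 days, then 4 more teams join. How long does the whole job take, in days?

115/4 days

One team does 1/384 of the job per day.
After 19 days with 12 teams, 19/32 is done (13/32 left).
With 16 teams the rate is 16/384 = 1/24, so the rest takes 13/32 ÷ 1/24 = 39/4 days.
Total = 19 + 39/4 = 115/4 days.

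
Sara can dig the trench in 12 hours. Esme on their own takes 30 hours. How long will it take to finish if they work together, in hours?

60/7 hours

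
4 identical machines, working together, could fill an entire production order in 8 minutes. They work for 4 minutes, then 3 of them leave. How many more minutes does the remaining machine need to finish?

16 minutes

One machine does 1/32 of the job per minute.
After 4 minutes with 4 machines, 1/2 is done (1/2 left).
With 1 machine the rate is 1/32, so the rest takes 1/2 ÷ 1/32 = 16 minutes.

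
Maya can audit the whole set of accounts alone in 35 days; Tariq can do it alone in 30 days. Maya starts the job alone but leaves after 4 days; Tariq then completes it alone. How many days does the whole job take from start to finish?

In 4 days Maya does 4/35 of the job, leaving 31/35.
Tariq works at 1/30 per day, so finishing takes 31/35 ÷ 1/30 = 186/7 days.
Total time = 4 + 186/7 = 214/7 days.

214/7 days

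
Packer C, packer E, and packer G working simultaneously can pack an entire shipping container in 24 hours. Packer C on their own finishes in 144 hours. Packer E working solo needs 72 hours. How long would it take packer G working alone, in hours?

48 hours

Combined rate is 1/24 per hour.
Known contribution: 1/144 + 1/72 = (1 + 2)/144 = 3/144 = 1/48 per hour.
So packer G's rate is 1/24 − 1/48 = 1/48, meaning 48 hours alone.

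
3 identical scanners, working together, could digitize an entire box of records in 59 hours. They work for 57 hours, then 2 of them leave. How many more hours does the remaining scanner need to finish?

6 hours

One scanner does 1/177 of the job per hour.
After 57 hours with 3 scanners, 57/59 is done (2/59 left).
With 1 scanner the rate is 1/177, so the rest takes 2/59 ÷ 1/177 = 6 hours.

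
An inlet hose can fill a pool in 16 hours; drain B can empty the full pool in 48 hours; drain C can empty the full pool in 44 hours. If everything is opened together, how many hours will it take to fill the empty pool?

Net rate = 1/16 − 1/48 − 1/44 = (33 − 11 − 12)/528 = 10/528 = 5/264 per hour.
Filling time = 1 ÷ (5/264) = 264/5 hours.

264/5 hours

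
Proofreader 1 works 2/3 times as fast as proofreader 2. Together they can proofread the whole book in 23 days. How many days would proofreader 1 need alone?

115/2 days

Let proofreader 2's rate be r; then proofreader 1's rate is (2/3)r, so together (2/3 + 1)r = (5/3)r = 1/23.
Thus r = 3/115 per day.
Proofreader 2 alone: 115/3 days; proofreader 1 alone: 115/2 days.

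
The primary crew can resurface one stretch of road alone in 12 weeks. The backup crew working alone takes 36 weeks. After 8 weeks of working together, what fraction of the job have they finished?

8/9

Combined rate: 1/12 + 1/36 = (3 + 1)/36 = 4/36 = 1/9 per week.
In 8 weeks they complete 8·1/9 = 8/9 of the job.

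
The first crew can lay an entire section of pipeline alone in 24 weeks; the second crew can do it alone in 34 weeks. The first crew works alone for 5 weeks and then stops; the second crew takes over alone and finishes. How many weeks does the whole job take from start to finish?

In 5 weeks the first crew does 5/24 of the job, leaving 19/24.
The second crew works at 1/34 per week, so finishing takes 19/24 ÷ 1/34 = 323/12 weeks.
Total time = 5 + 323/12 = 383/12 weeks.

383/12 weeks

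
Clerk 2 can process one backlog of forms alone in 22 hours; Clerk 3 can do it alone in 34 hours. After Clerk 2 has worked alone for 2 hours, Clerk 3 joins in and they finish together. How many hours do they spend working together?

85/7 hours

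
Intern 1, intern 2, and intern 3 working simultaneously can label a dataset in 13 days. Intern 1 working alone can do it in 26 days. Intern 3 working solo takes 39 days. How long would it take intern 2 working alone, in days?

Combined rate is 1/13 per day.
Known contribution: 1/26 + 1/39 = (3 + 2)/78 = 5/78 per day.
So intern 2's rate is 1/13 − 5/78 = 1/78, meaning 78 days alone.

78 days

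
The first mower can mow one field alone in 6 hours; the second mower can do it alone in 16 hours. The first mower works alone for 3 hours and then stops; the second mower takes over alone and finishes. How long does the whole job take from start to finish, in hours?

11 hours

In 3 hours the first mower does 3/6 = 1/2 of the job, leaving 1/2.
The second mower works at 1/16 per hour, so finishing takes 1/2 ÷ 1/16 = 8 hours.
Total time = 3 + 8 = 11 hours.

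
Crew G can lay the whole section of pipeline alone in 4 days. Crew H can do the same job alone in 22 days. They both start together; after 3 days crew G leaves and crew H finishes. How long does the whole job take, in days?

In the first 3 days the combined rate is 13/44, so 39/44 of the job is done, leaving 5/44.
After crew G leaves the rate is 1/22 per day; the remaining 5/44 takes 5/2 days.
Total = 3 + 5/2 = 11/2 days.

11/2 days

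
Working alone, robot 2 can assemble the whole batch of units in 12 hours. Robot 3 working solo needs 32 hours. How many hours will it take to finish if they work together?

Combined rate: 1/12 + 1/32 = (8 + 3)/96 = 11/96 per hour.
Time = 1 ÷ (11/96) = 96/11 hours.

96/11 hours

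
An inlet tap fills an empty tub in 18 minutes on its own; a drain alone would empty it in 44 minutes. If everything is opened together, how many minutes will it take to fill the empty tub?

396/13 minutes

Net rate = 1/18 − 1/44 = (22 − 9)/396 = 13/396 per minute.
Filling time = 1 ÷ (13/396) = 396/13 minutes.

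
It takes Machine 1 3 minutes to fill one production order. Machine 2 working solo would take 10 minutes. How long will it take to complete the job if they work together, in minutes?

30/13 minutes

Combined rate: 1/3 + 1/10 = (10 + 3)/30 = 13/30 per minute.
Time = 1 ÷ (13/30) = 30/13 minutes.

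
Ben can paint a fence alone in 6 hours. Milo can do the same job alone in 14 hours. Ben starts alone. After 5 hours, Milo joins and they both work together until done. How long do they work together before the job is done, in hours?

7/10 hours

In the first 5 hours Ben alone does 5/6 of the job, leaving 1/6.
Once everyone is working, combined rate: 1/6 + 1/14 = (7 + 3)/42 = 10/42 = 5/21 per hour.
Remaining 1/6 at 5/21 per hour takes 7/10 hours.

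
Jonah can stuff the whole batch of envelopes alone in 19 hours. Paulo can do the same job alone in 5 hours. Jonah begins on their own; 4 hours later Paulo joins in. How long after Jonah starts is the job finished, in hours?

In the first 4 hours Jonah alone does 4/19 of the job, leaving 15/19.
Once everyone is working, combined rate: 1/19 + 1/5 = (5 + 19)/95 = 24/95 per hour.
Remaining 15/19 at 24/95 per hour takes 25/8 hours.
Total from the start = 4 + 25/8 = 57/8 hours.

57/8 hours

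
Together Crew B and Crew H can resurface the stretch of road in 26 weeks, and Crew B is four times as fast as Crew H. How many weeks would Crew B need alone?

65/2 weeks

Let Crew H's rate be r; then Crew B's rate is 4r, so together (4 + 1)r = 5r = 1/26.
Thus r = 1/130 per week.
Crew H alone: 130 weeks; Crew B alone: 65/2 weeks.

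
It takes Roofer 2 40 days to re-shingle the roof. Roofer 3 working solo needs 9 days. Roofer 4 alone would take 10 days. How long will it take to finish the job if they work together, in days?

72/17 days

Combined rate: 1/40 + 1/9 + 1/10 = (9 + 40 + 36)/360 = 85/360 = 17/72 per day.
Time = 1 ÷ (17/72) = 72/17 days.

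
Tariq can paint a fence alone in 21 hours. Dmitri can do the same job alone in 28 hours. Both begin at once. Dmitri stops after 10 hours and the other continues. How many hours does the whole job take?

27/2 hours

In the first 10 hours the combined rate is 1/12, so 5/6 of the job is done, leaving 1/6.
After Dmitri leaves the rate is 1/21 per hour; the remaining 1/6 takes 7/2 hours.
Total = 10 + 7/2 = 27/2 hours.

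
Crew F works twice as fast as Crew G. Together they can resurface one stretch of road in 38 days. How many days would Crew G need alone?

Let Crew G's rate be r; then Crew F's rate is 2r, so together (2 + 1)r = 3r = 1/38.
Thus r = 1/114 per day.
Crew G alone: 114 days; Crew F alone: 57 days.

114 days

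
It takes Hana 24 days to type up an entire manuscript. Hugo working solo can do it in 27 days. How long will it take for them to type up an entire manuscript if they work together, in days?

216/17 days

Combined rate: 1/24 + 1/27 = (9 + 8)/216 = 17/216 per day.
Time = 1 ÷ (17/216) = 216/17 days.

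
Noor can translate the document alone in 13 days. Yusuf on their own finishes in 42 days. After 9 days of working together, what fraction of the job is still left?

Combined rate: 1/13 + 1/42 = (42 + 13)/546 = 55/546 per day.
In 9 days they complete 9·55/546 = 165/182 of the job.
So 17/182 remains.

17/182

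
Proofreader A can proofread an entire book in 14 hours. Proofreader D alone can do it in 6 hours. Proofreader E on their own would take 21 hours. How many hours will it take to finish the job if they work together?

7/2 hours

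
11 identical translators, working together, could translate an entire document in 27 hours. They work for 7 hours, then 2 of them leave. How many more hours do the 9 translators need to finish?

One translator does 1/297 of the job per hour.
After 7 hours with 11 translators, 7/27 is done (20/27 left).
With 9 translators the rate is 9/297 = 1/33, so the rest takes 20/27 ÷ 1/33 = 220/9 hours.

220/9 hours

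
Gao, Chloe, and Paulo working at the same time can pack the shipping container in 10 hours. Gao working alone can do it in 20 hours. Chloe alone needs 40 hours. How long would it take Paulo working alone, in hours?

40 hours

Combined rate is 1/10 per hour.
Known contribution: 1/20 + 1/40 = (2 + 1)/40 = 3/40 per hour.
So Paulo's rate is 1/10 − 3/40 = 1/40, meaning 40 hours alone.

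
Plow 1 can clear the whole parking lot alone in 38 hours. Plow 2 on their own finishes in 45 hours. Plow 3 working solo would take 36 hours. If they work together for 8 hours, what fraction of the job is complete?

Combined rate: 1/38 + 1/45 + 1/36 = (90 + 76 + 95)/3420 = 261/3420 = 29/380 per hour.
In 8 hours they complete 8·29/380 = 58/95 of the job.

58/95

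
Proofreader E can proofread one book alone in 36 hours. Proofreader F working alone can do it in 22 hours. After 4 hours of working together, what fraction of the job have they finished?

Combined rate: 1/36 + 1/22 = (11 + 18)/396 = 29/396 per hour.
In 4 hours they complete 4·29/396 = 29/99 of the job.

29/99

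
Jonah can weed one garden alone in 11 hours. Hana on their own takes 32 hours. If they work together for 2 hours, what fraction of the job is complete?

43/176

Combined rate: 1/11 + 1/32 = (32 + 11)/352 = 43/352 per hour.
In 2 hours they complete 2·43/352 = 43/176 of the job.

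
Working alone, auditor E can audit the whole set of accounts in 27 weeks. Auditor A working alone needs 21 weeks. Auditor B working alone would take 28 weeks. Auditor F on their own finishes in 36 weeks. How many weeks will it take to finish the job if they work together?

Combined rate: 1/27 + 1/21 + 1/28 + 1/36 = (28 + 36 + 27 + 21)/756 = 112/756 = 4/27 per week.
Time = 1 ÷ (4/27) = 27/4 weeks.

27/4 weeks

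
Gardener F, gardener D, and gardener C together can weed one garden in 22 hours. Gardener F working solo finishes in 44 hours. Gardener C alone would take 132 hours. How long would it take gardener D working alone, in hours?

66 hours

Combined rate is 1/22 per hour.
Known contribution: 1/44 + 1/132 = (3 + 1)/132 = 4/132 = 1/33 per hour.
So gardener D's rate is 1/22 − 1/33 = 1/66, meaning 66 hours alone.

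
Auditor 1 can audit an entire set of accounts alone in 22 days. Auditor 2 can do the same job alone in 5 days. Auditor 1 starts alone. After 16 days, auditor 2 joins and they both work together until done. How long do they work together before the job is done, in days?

In the first 16 days auditor 1 alone does 16/22 = 8/11 of the job, leaving 3/11.
Once everyone is working, combined rate: 1/22 + 1/5 = (5 + 22)/110 = 27/110 per day.
Remaining 3/11 at 27/110 per day takes 10/9 days.

10/9 days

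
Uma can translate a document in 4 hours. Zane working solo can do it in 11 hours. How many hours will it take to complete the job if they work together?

44/15 hours

Combined rate: 1/4 + 1/11 = (11 + 4)/44 = 15/44 per hour.
Time = 1 ÷ (15/44) = 44/15 hours.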